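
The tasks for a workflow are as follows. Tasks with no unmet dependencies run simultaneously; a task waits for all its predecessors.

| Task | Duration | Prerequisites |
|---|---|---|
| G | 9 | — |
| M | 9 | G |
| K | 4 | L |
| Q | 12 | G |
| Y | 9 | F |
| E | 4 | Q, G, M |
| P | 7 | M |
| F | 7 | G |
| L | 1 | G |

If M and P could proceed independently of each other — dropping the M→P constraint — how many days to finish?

Original critical path: G→Q→E = 9+12+4 = 25 ⇒ 25 days.
Without M→P, P's earliest start moves from 18 to 0.
After: G→Q→E = 9+12+4 = 25 → 25 days.

25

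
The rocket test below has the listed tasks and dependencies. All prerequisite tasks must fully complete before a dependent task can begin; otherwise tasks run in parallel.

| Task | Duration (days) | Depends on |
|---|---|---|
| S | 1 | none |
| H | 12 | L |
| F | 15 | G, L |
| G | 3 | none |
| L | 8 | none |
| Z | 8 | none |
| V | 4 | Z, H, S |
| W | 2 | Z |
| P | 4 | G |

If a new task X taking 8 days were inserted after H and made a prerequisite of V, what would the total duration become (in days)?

Originally the schedule takes 24 days.
With X inserted, V now waits for max(Z, H, S, X).
New critical path: L→H→X→V = 8+12+8+4 = 32 ⇒ 32 days.

32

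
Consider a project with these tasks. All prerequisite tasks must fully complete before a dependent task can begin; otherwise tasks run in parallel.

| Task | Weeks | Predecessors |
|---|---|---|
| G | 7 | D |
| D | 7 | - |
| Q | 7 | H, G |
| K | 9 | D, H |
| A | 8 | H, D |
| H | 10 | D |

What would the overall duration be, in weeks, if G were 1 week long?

Critical path before the change: D→H→K = 7+10+9 = 26 giving 26 weeks.
G is off the critical path — its longest chain is 21 weeks, giving 5 of slack.
The critical path is still D→H→K; finish is now 26 weeks.

26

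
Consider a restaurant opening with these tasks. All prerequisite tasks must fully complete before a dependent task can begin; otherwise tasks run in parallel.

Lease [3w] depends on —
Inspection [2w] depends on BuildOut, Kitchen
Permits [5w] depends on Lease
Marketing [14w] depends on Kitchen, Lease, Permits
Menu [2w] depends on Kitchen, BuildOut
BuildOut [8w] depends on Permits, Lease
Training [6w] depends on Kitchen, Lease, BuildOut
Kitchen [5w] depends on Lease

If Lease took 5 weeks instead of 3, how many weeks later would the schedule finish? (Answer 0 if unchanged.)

2

The binding path is Lease→Permits→BuildOut→Training = 3+5+8+6 = 22; finish at 22 weeks.
Lease is on the critical path; changing it to 5 makes that path 24 weeks.
The critical path is still Lease→Permits→BuildOut→Training; finish is now 24 weeks.
Change in finish: 24 − 22 = +2 weeks.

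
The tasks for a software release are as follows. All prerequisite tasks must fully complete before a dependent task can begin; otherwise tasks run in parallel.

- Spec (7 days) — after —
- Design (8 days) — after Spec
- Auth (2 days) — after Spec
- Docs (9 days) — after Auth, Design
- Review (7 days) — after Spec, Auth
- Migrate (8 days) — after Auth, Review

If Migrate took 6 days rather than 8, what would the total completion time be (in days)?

24

The binding path is Spec→Auth→Review→Migrate = 7+2+7+8 = 24; finish at 24 days.
Migrate is on the critical path; changing it to 6 makes that path 22 days.
The binding chain switches to Spec→Design→Docs = 7+8+9 = 24; finish 24 days.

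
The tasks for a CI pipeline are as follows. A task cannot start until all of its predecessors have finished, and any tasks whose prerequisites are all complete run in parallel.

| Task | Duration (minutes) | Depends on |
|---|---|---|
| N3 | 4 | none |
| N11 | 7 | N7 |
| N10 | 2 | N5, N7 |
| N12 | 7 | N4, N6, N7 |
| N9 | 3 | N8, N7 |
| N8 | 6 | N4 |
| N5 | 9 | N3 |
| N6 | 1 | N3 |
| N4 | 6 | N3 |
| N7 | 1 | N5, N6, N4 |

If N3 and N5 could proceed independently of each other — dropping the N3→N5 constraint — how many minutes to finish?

Original critical path: N3→N5→N7→N11 = 4+9+1+7 = 21 ⇒ 21 minutes.
Without N3→N5, N5's earliest start moves from 4 to 0.
The longest chain is now N3→N4→N8→N9 = 4+6+6+3 = 19, so the CI pipeline takes 19 minutes.

19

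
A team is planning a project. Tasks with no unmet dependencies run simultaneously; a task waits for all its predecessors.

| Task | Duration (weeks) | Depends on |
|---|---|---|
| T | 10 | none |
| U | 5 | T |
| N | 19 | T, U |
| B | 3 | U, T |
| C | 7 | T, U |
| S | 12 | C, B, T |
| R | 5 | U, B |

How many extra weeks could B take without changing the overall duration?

The longest chain is T→U→N = 10+5+19 = 34; overall finish 34 weeks.
Longest path through B: 30 weeks (earliest finish 18, latest finish 22).
Slack of B = 19 − 15 = 4 weeks.

4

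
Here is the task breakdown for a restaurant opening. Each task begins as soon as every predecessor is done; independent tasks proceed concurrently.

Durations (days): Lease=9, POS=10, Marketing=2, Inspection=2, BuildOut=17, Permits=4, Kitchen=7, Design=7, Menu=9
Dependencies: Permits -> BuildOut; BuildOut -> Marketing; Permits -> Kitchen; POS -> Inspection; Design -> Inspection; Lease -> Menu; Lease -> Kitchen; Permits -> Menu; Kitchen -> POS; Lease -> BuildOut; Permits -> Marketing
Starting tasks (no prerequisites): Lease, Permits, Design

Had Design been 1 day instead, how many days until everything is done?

Baseline: Lease→BuildOut→Marketing = 9+17+2 = 28 → 28 days.
The longest path through Design is only 9 days, so Design has float 19.
The critical path is still Lease→BuildOut→Marketing; finish is now 28 days.

28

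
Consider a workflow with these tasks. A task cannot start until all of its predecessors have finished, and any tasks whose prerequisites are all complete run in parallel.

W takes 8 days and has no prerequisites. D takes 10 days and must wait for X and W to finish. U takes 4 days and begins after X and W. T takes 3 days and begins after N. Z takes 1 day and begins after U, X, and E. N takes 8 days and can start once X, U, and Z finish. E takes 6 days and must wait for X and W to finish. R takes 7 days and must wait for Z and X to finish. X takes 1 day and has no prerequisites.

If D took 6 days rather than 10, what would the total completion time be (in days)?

The binding path is W→E→Z→N→T = 8+6+1+8+3 = 26; finish at 26 days.
D is off the critical path — its longest chain is 18 days, giving 8 of slack.
The critical path is still W→E→Z→N→T; finish is now 26 days.

26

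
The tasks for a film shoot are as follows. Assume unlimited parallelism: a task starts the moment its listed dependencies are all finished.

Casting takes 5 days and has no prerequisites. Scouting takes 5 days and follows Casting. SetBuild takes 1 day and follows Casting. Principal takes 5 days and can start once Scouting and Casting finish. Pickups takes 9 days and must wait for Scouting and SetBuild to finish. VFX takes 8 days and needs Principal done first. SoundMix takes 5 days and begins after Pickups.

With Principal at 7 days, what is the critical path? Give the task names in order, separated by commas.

Casting, Scouting, Principal, VFX

Critical path before the change: Casting→Scouting→Pickups→SoundMix = 5+5+9+5 = 24 giving 24 days.
Principal is off the critical path — its longest chain is 23 days, giving 1 of slack.
New critical path: Casting→Scouting→Principal→VFX = 5+5+7+8 = 25 ⇒ 25 days.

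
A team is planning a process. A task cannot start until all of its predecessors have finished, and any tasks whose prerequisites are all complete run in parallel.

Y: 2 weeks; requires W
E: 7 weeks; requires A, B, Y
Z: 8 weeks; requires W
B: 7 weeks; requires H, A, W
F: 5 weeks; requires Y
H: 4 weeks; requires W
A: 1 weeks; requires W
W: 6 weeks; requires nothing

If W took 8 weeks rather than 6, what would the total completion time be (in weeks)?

Critical path before the change: W→H→B→E = 6+4+7+7 = 24 giving 24 weeks.
Since W is critical, the +2 change carries straight to that chain (now 26 weeks).
That remains the longest chain; total 26 weeks.

26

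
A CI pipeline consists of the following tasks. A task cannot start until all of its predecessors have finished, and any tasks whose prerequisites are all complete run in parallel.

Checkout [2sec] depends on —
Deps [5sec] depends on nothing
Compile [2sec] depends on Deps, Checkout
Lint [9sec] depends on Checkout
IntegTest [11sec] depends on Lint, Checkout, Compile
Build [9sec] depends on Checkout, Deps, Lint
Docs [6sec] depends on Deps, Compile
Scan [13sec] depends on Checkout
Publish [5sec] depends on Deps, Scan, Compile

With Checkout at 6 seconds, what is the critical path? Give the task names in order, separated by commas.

Checkout, Lint, IntegTest

As given, the longest chain is Checkout→Lint→IntegTest = 2+9+11 = 22, so the finish is 22 seconds.
Since Checkout is critical, the +4 change carries straight to that chain (now 26 seconds).
That remains the longest chain; total 26 seconds.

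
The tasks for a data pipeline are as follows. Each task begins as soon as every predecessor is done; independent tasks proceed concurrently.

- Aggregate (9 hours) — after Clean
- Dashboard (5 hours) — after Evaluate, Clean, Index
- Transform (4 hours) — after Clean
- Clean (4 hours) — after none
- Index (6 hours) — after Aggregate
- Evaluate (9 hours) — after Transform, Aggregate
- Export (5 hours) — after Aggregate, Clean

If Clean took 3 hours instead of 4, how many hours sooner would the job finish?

As given, the longest chain is Clean→Aggregate→Evaluate→Dashboard = 4+9+9+5 = 27, so the finish is 27 hours.
Since Clean is critical, the -1 change carries straight to that chain (now 26 hours).
The critical path is still Clean→Aggregate→Evaluate→Dashboard; finish is now 26 hours.
Change in finish: 26 − 27 = -1 hours.

1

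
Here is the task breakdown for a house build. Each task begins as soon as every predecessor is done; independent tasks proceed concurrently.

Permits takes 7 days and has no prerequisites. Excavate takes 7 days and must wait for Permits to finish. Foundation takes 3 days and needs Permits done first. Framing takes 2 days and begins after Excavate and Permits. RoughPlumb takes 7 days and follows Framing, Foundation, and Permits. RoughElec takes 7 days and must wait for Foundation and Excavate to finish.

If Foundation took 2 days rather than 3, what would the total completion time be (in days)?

Actual critical path: Permits→Excavate→Framing→RoughPlumb = 7+7+2+7 = 23 ⇒ 23 days.
Foundation has 6 days of float (longest path through it is 17).
That remains the longest chain; total 23 days.

23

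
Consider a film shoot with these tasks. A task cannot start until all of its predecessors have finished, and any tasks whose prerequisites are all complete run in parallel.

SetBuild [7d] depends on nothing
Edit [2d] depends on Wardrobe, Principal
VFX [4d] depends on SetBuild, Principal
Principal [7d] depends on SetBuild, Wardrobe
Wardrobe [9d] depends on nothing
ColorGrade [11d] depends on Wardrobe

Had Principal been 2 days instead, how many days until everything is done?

Baseline: Wardrobe→Principal→VFX = 9+7+4 = 20 → 20 days.
Since Principal is critical, the -5 change carries straight to that chain (now 15 days).
The binding chain switches to Wardrobe→ColorGrade = 9+11 = 20; finish 20 days.

20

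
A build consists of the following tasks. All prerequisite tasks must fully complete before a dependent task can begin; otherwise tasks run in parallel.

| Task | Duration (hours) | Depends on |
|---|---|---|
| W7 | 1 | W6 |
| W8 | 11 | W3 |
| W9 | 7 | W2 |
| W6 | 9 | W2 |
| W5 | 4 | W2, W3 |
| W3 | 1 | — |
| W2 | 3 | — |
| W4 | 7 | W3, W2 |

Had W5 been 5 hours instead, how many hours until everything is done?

Actual critical path: W2→W6→W7 = 3+9+1 = 13 ⇒ 13 hours.
W5 has 6 hours of float (longest path through it is 7).
The critical path is still W2→W6→W7; finish is now 13 hours.

13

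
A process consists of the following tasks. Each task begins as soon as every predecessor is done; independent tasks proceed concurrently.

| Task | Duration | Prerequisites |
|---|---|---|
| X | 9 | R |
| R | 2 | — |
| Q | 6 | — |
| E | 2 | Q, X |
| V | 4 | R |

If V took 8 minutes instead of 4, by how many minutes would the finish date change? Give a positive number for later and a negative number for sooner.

The binding path is R→X→E = 2+9+2 = 13; finish at 13 minutes.
V is off the critical path — its longest chain is 6 minutes, giving 7 of slack.
No other chain overtakes it, so the finish is 13 minutes.
Change in finish: 13 − 13 = +0 minutes.

0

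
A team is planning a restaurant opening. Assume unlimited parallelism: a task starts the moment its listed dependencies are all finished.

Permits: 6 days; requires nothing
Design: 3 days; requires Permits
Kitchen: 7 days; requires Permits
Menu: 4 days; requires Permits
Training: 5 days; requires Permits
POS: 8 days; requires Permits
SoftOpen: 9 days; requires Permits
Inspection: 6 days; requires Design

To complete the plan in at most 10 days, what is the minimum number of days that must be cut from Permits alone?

5

Current finish: 15 days; target: 10.
Permits is on every critical path, so each day cut from Permits cuts the finish by one (this holds down to a finish of 10).
Need 15 − 10 = 5 days off Permits → Permits becomes 1 day, finish becomes 10.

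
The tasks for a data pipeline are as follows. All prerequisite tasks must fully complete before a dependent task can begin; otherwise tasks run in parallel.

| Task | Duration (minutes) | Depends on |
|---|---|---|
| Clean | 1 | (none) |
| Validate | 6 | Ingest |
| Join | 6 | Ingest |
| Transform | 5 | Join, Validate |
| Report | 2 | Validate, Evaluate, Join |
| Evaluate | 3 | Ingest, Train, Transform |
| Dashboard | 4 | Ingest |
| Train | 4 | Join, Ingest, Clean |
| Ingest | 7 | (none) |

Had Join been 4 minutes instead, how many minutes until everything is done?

Actual critical path: Ingest→Join→Transform→Evaluate→Report = 7+6+5+3+2 = 23 ⇒ 23 minutes.
Join is on the critical path; changing it to 4 makes that path 21 minutes.
The binding chain switches to Ingest→Validate→Transform→Evaluate→Report = 7+6+5+3+2 = 23; finish 23 minutes.

23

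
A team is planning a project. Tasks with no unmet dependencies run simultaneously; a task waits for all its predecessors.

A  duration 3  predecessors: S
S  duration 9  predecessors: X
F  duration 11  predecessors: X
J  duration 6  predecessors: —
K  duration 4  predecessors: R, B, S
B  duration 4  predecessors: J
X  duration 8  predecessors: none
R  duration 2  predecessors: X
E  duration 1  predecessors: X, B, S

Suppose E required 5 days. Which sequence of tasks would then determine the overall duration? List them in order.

X, S, E

Actual critical path: X→S→K = 8+9+4 = 21 ⇒ 21 days.
E is off the critical path — its longest chain is 18 days, giving 3 of slack.
The binding chain switches to X→S→E = 8+9+5 = 22; finish 22 days.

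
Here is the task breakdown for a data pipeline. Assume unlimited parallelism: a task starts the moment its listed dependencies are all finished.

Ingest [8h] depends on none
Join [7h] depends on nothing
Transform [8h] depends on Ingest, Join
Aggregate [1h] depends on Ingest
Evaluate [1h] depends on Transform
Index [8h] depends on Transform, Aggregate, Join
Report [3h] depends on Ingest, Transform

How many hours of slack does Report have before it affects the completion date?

5

Ingest→Transform→Index = 8+8+8 = 24 sets the makespan at 24 hours.
The longest chain containing Report totals 19 hours.
So Report can slip 24 − 19 = 5 hours.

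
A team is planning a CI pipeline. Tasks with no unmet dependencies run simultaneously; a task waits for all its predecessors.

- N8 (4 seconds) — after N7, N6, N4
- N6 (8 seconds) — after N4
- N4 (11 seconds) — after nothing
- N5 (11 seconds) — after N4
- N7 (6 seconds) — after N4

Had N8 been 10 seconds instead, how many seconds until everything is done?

Critical path before the change: N4→N6→N8 = 11+8+4 = 23 giving 23 seconds.
Since N8 is critical, the +6 change carries straight to that chain (now 29 seconds).
The critical path is still N4→N6→N8; finish is now 29 seconds.

29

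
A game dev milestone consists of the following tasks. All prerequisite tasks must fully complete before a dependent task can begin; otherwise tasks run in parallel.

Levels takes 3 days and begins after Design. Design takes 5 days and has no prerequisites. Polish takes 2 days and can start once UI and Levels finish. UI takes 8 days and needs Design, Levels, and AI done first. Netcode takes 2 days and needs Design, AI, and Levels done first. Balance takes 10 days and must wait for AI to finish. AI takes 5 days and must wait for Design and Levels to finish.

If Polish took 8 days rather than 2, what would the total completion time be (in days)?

29

As given, the longest chain is Design→Levels→AI→UI→Polish = 5+3+5+8+2 = 23, so the finish is 23 days.
Since Polish is critical, the +6 change carries straight to that chain (now 29 days).
That remains the longest chain; total 29 days.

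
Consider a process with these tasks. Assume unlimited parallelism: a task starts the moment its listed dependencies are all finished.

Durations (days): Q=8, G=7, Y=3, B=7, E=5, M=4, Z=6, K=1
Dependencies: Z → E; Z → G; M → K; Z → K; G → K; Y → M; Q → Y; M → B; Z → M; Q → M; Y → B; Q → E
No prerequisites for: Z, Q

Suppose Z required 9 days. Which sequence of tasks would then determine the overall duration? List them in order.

Q, Y, M, B

Actual critical path: Q→Y→M→B = 8+3+4+7 = 22 ⇒ 22 days.
The longest path through Z is only 17 days, so Z has float 5.
The critical path is still Q→Y→M→B; finish is now 22 days.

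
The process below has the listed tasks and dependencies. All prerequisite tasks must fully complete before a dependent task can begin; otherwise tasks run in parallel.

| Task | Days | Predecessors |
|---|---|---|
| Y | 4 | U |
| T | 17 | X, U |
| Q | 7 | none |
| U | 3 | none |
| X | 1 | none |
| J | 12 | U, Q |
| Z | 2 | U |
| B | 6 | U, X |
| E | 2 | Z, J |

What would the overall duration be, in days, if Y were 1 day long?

21

Baseline: Q→J→E = 7+12+2 = 21 → 21 days.
Y is off the critical path — its longest chain is 7 days, giving 14 of slack.
That remains the longest chain; total 21 days.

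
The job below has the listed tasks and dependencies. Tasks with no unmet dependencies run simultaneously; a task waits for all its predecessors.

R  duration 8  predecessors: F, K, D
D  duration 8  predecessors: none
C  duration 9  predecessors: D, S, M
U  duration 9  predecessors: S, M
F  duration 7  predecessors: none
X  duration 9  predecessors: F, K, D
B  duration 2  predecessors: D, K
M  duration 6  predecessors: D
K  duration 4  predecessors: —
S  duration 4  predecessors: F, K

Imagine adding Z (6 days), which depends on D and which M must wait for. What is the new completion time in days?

29

Originally the job takes 23 days.
With Z inserted, M now waits for max(D, Z).
New critical path: D→Z→M→U = 8+6+6+9 = 29 ⇒ 29 days.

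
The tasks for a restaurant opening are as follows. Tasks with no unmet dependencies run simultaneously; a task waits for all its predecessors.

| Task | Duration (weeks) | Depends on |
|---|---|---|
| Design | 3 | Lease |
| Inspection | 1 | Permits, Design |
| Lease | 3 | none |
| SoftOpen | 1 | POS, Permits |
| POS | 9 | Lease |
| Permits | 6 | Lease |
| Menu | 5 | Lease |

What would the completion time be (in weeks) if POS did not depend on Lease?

Original critical path: Lease→POS→SoftOpen = 3+9+1 = 13 ⇒ 13 weeks.
Without Lease→POS, POS's earliest start moves from 3 to 0.
The longest chain is now Lease→Permits→SoftOpen = 3+6+1 = 10, so the project takes 10 weeks.

10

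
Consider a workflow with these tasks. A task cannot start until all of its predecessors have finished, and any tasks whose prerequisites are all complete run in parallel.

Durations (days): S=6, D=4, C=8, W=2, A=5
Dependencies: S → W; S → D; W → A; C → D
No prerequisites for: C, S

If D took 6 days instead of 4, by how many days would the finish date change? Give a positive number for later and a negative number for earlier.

The binding path is S→W→A = 6+2+5 = 13; finish at 13 days.
D has 1 day of float (longest path through it is 12).
New critical path: C→D = 8+6 = 14 ⇒ 14 days.
Change in finish: 14 − 13 = +1 days.

1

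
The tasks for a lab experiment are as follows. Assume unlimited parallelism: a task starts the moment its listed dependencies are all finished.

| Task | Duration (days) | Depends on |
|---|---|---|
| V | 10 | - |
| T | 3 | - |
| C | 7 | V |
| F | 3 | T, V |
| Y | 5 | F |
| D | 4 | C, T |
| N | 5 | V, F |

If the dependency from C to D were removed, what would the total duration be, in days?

With the dependency in place, V→C→D = 10+7+4 = 21 sets the finish at 21 days.
Without C→D, D's earliest start moves from 17 to 3.
The longest chain is now V→F→Y = 10+3+5 = 18, so the schedule takes 18 days.

18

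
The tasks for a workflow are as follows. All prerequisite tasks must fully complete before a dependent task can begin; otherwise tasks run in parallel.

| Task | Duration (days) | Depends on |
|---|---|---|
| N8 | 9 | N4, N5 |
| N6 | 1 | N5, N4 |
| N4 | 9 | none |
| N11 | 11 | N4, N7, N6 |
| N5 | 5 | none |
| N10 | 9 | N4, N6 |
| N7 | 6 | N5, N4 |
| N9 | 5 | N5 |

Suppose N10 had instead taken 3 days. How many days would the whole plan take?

Baseline: N4→N7→N11 = 9+6+11 = 26 → 26 days.
The longest path through N10 is only 19 days, so N10 has float 7.
The critical path is still N4→N7→N11; finish is now 26 days.

26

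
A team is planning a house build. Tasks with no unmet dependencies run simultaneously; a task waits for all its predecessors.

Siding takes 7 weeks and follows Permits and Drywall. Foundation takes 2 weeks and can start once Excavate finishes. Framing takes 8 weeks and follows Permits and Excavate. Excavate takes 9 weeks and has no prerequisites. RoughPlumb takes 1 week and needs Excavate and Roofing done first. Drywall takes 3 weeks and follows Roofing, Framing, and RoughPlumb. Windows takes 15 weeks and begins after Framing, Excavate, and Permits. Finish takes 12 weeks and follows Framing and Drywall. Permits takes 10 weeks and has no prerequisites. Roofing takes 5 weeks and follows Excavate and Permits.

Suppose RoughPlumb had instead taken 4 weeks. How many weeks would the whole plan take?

Baseline: Permits→Framing→Windows = 10+8+15 = 33 → 33 weeks.
RoughPlumb has 2 weeks of float (longest path through it is 31).
New critical path: Permits→Roofing→RoughPlumb→Drywall→Finish = 10+5+4+3+12 = 34 ⇒ 34 weeks.

34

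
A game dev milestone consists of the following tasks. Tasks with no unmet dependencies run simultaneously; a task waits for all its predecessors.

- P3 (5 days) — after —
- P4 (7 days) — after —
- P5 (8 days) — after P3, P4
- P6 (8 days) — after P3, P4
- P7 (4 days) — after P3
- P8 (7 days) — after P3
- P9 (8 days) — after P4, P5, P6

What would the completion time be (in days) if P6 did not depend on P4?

Original critical path: P4→P5→P9 = 7+8+8 = 23 ⇒ 23 days.
Without P4→P6, P6's earliest start moves from 7 to 5.
The longest chain is now P4→P5→P9 = 7+8+8 = 23, so the game dev milestone takes 23 days.

23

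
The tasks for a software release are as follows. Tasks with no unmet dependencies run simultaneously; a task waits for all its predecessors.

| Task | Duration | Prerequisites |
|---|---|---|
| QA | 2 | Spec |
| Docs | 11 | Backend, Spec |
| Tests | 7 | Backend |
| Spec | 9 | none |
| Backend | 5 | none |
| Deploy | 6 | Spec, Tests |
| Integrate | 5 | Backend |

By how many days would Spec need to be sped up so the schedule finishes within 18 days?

Current finish: 20 days; target: 18.
Spec is on every critical path, so each day cut from Spec cuts the finish by one (this holds down to a finish of 18).
Need 20 − 18 = 2 days off Spec → Spec becomes 7 days, finish becomes 18.

2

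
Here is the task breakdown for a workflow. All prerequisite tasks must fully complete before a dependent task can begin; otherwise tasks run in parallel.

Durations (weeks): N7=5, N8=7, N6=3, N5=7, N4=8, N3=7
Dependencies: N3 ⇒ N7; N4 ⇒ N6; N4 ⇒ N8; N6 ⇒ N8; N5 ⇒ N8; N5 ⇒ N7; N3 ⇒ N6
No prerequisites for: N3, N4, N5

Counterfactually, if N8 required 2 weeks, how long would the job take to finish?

As given, the longest chain is N4→N6→N8 = 8+3+7 = 18, so the finish is 18 weeks.
N8 lies on that path, so at 2 weeks the path becomes 13 weeks.
No other chain overtakes it, so the finish is 13 weeks.

13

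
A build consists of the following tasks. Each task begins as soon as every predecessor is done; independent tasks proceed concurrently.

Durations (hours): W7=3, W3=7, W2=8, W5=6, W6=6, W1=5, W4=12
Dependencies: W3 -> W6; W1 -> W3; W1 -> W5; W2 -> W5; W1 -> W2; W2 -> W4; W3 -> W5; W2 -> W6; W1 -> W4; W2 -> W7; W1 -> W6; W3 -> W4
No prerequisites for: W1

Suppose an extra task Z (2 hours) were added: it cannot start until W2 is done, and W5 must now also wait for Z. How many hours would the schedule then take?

Originally the schedule takes 25 hours.
With Z inserted, W5 now waits for max(W1, W3, W2, Z).
New critical path: W1→W2→W4 = 5+8+12 = 25 ⇒ 25 hours.

25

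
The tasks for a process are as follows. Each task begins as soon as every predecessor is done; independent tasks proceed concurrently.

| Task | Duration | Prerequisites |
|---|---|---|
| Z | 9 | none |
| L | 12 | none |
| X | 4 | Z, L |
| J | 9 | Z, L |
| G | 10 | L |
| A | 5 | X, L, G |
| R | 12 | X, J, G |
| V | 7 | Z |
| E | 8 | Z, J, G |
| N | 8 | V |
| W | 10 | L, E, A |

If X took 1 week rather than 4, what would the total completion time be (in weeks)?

Actual critical path: L→G→E→W = 12+10+8+10 = 40 ⇒ 40 weeks.
The longest path through X is only 31 weeks, so X has float 9.
The critical path is still L→G→E→W; finish is now 40 weeks.

40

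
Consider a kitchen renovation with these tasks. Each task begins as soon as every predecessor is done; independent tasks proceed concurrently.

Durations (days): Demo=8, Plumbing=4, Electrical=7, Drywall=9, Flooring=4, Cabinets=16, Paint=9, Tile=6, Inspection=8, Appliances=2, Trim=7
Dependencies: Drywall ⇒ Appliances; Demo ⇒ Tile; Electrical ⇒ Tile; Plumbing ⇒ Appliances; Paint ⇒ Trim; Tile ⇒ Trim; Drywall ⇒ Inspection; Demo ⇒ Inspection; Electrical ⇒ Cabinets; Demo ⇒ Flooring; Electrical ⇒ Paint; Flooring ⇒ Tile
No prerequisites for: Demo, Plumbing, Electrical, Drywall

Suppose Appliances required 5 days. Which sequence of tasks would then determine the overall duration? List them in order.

Demo, Flooring, Tile, Trim

As given, the longest chain is Demo→Flooring→Tile→Trim = 8+4+6+7 = 25, so the finish is 25 days.
Appliances is off the critical path — its longest chain is 11 days, giving 14 of slack.
The critical path is still Demo→Flooring→Tile→Trim; finish is now 25 days.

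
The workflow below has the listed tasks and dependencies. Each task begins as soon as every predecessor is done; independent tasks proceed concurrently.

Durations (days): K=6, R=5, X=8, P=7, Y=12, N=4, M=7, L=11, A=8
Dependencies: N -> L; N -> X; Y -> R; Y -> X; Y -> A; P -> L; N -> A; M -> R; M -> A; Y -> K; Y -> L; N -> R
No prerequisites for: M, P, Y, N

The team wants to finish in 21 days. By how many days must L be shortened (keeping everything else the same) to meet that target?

2

Current finish: 23 days; target: 21.
L is on every critical path, so each day cut from L cuts the finish by one (this holds down to a finish of 20).
Need 23 − 21 = 2 days off L → L becomes 9 days, finish becomes 21.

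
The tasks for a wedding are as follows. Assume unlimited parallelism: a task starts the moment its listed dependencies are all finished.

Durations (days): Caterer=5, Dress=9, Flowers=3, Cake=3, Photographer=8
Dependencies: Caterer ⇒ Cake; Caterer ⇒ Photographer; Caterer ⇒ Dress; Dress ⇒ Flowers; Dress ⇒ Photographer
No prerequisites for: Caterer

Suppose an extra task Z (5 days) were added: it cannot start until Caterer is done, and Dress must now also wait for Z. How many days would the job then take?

27

Originally the job takes 22 days.
With Z inserted, Dress now waits for max(Caterer, Z).
New critical path: Caterer→Z→Dress→Photographer = 5+5+9+8 = 27 ⇒ 27 days.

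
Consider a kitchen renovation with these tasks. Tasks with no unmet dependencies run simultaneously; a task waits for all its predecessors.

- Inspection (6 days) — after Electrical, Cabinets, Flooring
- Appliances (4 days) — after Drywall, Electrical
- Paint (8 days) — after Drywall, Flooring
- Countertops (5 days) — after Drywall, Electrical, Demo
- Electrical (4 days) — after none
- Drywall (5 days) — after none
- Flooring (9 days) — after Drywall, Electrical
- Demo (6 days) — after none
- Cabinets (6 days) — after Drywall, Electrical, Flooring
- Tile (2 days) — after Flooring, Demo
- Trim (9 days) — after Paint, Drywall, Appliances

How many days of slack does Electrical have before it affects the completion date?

Drywall→Flooring→Paint→Trim = 5+9+8+9 = 31 sets the makespan at 31 days.
Longest path through Electrical: 30 days (earliest finish 4, latest finish 5).
Slack of Electrical = 1 − 0 = 1 day.

1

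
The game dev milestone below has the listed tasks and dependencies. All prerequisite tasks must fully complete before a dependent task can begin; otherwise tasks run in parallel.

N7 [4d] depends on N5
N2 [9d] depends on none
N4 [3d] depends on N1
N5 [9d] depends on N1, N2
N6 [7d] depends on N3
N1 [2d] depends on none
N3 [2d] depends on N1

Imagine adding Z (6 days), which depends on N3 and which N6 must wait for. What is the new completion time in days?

Originally the plan takes 22 days.
With Z inserted, N6 now waits for max(N3, Z).
New critical path: N2→N5→N7 = 9+9+4 = 22 ⇒ 22 days.

22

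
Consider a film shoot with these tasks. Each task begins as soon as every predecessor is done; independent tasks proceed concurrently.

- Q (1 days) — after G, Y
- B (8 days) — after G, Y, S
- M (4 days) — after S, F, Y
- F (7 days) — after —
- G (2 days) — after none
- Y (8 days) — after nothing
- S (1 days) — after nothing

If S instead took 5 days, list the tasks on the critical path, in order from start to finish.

Y, B

Critical path before the change: Y→B = 8+8 = 16 giving 16 days.
S is off the critical path — its longest chain is 9 days, giving 7 of slack.
That remains the longest chain; total 16 days.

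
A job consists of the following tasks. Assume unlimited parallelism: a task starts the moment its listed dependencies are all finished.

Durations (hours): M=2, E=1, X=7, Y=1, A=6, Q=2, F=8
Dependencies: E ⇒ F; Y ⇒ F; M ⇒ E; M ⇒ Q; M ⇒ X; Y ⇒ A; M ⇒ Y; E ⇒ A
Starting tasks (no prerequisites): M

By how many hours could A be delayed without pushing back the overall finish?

Critical path: M→E→F = 2+1+8 = 11, so the finish is 11 hours.
A finishes as early as 9 and must finish by 11.
So A can slip 11 − 9 = 2 hours.

2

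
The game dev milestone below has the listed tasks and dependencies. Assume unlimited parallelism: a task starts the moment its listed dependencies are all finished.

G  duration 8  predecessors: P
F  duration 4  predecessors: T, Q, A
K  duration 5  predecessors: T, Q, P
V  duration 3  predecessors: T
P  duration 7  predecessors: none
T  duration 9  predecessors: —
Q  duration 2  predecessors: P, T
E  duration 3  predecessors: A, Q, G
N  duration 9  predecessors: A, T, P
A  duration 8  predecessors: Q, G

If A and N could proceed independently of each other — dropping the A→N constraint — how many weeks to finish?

27

With the dependency in place, P→G→A→N = 7+8+8+9 = 32 sets the finish at 32 weeks.
Without A→N, N's earliest start moves from 23 to 9.
The longest chain is now P→G→A→F = 7+8+8+4 = 27, so the game dev milestone takes 27 weeks.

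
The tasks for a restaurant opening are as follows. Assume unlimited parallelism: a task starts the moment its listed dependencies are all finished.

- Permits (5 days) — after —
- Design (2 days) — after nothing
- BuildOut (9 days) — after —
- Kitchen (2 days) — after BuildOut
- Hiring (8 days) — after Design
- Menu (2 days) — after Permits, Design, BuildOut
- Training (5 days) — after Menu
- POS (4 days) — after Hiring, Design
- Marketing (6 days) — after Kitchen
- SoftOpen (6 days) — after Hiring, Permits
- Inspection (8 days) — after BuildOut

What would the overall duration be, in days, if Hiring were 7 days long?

Critical path before the change: BuildOut→Kitchen→Marketing = 9+2+6 = 17 giving 17 days.
Hiring has 1 day of float (longest path through it is 16).
That remains the longest chain; total 17 days.

17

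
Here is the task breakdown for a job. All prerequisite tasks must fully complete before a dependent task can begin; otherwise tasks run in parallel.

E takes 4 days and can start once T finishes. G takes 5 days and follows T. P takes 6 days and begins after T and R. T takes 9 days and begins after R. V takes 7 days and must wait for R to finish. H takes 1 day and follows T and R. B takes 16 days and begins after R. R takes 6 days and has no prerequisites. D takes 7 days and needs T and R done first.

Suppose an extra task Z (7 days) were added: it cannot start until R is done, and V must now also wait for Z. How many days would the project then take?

Originally the project takes 22 days.
With Z inserted, V now waits for max(R, Z).
New critical path: R→T→D = 6+9+7 = 22 ⇒ 22 days.

22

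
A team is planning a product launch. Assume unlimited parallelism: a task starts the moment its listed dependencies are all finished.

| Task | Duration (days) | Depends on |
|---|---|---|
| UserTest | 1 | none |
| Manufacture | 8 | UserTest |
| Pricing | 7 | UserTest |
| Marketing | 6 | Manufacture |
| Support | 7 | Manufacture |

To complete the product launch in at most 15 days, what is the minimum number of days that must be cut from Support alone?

1

Current finish: 16 days; target: 15.
Support is on every critical path, so each day cut from Support cuts the finish by one (this holds down to a finish of 15).
Need 16 − 15 = 1 day off Support → Support becomes 6 days, finish becomes 15.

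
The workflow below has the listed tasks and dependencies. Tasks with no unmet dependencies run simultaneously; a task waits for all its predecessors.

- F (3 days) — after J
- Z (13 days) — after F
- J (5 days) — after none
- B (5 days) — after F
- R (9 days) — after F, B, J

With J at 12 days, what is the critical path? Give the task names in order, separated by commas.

Critical path before the change: J→F→B→R = 5+3+5+9 = 22 giving 22 days.
J is on the critical path; changing it to 12 makes that path 29 days.
No other chain overtakes it, so the finish is 29 days.

J, F, B, R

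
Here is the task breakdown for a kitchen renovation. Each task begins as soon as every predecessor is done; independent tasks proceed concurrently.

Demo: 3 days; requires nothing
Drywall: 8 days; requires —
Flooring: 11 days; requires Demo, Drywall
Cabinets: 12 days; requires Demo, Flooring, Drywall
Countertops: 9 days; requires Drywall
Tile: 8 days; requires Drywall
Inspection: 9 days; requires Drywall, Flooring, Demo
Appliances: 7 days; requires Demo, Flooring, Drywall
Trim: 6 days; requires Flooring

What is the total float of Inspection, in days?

The longest chain is Drywall→Flooring→Cabinets = 8+11+12 = 31; overall finish 31 days.
The longest chain containing Inspection totals 28 days.
Slack of Inspection = 22 − 19 = 3 days.

3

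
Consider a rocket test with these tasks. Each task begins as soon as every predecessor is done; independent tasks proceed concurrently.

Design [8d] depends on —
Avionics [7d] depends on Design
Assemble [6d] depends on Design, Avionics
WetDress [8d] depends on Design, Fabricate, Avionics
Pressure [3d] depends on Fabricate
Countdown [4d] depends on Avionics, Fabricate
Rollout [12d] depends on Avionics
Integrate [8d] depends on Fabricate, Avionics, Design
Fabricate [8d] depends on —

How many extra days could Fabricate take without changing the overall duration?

Critical path: Design→Avionics→Rollout = 8+7+12 = 27, so the finish is 27 days.
The longest chain containing Fabricate totals 16 days.
So Fabricate can slip 19 − 8 = 11 days.

11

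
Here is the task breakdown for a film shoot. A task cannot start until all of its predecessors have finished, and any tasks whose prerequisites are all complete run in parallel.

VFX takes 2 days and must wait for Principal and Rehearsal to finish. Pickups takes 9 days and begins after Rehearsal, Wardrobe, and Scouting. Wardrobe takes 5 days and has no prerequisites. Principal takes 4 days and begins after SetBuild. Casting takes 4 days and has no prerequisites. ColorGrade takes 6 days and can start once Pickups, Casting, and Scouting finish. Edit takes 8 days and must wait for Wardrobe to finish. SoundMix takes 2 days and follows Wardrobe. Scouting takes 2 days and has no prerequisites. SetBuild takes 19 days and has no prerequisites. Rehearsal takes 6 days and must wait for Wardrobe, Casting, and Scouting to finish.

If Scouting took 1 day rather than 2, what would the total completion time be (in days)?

26

As given, the longest chain is Wardrobe→Rehearsal→Pickups→ColorGrade = 5+6+9+6 = 26, so the finish is 26 days.
The longest path through Scouting is only 23 days, so Scouting has float 3.
No other chain overtakes it, so the finish is 26 days.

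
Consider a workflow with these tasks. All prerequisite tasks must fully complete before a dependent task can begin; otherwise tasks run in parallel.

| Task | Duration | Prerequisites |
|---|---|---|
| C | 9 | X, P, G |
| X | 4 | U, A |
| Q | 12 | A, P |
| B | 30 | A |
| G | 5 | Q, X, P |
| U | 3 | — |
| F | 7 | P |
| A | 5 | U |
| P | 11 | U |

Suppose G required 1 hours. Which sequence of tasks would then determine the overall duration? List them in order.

Baseline: U→P→Q→G→C = 3+11+12+5+9 = 40 → 40 hours.
G is on the critical path; changing it to 1 makes that path 36 hours.
New critical path: U→A→B = 3+5+30 = 38 ⇒ 38 hours.

U, A, B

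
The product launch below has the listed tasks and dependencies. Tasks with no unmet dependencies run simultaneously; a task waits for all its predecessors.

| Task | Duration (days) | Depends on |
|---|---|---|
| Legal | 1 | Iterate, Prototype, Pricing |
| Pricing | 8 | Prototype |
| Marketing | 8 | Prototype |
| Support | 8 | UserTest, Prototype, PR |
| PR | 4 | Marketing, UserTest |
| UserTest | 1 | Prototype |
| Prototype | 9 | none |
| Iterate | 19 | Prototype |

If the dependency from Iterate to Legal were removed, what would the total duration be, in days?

29

With the dependency in place, Prototype→Iterate→Legal = 9+19+1 = 29 sets the finish at 29 days.
Without Iterate→Legal, Legal's earliest start moves from 28 to 17.
The longest chain is now Prototype→Marketing→PR→Support = 9+8+4+8 = 29, so the schedule takes 29 days.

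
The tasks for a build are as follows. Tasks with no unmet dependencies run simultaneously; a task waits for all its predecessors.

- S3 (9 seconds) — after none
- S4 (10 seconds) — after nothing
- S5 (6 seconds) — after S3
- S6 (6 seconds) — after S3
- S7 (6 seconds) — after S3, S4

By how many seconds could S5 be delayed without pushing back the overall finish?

The longest chain is S4→S7 = 10+6 = 16; overall finish 16 seconds.
The longest chain containing S5 totals 15 seconds.
Float = 16 − 15 = 1.

1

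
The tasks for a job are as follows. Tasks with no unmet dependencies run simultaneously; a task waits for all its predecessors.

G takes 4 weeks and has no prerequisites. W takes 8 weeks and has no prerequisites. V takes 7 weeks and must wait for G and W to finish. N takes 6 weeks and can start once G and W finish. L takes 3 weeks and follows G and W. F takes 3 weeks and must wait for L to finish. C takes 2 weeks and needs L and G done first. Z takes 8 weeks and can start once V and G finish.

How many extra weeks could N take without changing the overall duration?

Critical path: W→V→Z = 8+7+8 = 23, so the finish is 23 weeks.
N finishes as early as 14 and must finish by 23.
Float = 23 − 14 = 9.

9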